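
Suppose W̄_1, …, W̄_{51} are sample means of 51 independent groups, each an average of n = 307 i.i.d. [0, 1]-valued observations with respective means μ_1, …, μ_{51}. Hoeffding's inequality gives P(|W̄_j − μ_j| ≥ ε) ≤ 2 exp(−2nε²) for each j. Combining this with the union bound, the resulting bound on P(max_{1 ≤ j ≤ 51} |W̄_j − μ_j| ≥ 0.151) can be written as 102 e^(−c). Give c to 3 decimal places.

14.000

Union bound over the 51 events: P(max_{1 ≤ j ≤ 51} |W̄_j − μ_j| ≥ 0.151) ≤ 51·2·exp(−2nε²) = 102 exp(−2·307·0.151²).
So c = 2·307·0.151² = 13.9998.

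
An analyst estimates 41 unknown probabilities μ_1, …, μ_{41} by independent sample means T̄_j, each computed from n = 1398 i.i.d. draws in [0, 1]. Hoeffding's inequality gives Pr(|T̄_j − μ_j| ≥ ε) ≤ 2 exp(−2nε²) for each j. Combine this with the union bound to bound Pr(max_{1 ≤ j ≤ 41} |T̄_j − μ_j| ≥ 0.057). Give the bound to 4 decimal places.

0.0093

Per-experiment Hoeffding bound: 2·exp(−2·1398·0.057²) = 2·exp(−9.08420) = 0.00022689.
Union bound over 41 events: 41·0.00022689 = 0.00930.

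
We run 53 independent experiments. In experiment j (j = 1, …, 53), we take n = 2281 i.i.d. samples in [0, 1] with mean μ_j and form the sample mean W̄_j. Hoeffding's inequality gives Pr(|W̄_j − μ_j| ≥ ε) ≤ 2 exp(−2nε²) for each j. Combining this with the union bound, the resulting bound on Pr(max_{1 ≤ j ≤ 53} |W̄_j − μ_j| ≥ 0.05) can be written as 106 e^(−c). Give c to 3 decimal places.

11.405

Union bound over the 53 events: Pr(max_{1 ≤ j ≤ 53} |W̄_j − μ_j| ≥ 0.05) ≤ 53·2·exp(−2nε²) = 106 exp(−2·2281·0.05²).
So c = 2·2281·0.05² = 11.4050.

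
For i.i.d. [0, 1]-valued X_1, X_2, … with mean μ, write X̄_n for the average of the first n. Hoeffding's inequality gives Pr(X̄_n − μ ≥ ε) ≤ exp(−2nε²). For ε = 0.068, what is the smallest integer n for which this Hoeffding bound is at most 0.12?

Require exp(−2nε²) ≤ 0.12, i.e. 2nε² ≥ ln(1/0.12) = 2.120264.
So n ≥ 2.120264 / (2·0.068²) = 229.267.
The smallest integer n is 230.

230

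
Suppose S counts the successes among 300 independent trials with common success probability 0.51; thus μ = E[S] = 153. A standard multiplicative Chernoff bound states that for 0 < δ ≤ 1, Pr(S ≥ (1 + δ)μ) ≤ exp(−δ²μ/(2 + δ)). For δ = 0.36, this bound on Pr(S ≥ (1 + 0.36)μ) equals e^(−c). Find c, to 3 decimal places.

8.402

c = δ²μ/(2 + δ) = 0.36²·153/(2 + 0.36) = 8.4020.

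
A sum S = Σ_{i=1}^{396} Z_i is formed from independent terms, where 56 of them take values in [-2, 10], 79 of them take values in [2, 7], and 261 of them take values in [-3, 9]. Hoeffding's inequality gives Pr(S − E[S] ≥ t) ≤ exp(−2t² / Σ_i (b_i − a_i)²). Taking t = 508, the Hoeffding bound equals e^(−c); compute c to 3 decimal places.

Σ(b_i − a_i)² = 56·12² + 79·5² + 261·12² = 47623.
c = 2t² / 47623 = 2·508² / 47623 = 10.8378.

10.838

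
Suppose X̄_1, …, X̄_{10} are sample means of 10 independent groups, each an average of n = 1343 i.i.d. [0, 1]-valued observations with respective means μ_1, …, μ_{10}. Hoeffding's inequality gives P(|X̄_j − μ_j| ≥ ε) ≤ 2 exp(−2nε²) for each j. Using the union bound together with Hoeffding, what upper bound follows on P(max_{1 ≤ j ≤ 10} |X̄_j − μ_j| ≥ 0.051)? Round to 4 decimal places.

Per-experiment Hoeffding bound: 2·exp(−2·1343·0.051²) = 2·exp(−6.98629) = 0.0018489.
Union bound over 10 events: 10·0.0018489 = 0.01849.

0.0185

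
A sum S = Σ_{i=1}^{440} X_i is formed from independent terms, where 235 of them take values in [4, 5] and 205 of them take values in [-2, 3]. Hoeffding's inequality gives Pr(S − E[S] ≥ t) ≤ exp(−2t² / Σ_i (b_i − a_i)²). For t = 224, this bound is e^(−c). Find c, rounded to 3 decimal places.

Σ(b_i − a_i)² = 235·1² + 205·5² = 5360.
c = 2t² / 5360 = 2·224² / 5360 = 18.7224.

18.722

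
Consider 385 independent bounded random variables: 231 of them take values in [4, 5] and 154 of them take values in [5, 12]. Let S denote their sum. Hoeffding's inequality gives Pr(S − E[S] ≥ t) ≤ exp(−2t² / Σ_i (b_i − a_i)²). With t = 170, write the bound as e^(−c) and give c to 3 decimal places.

Σ(b_i − a_i)² = 231·1² + 154·7² = 7777.
c = 2t² / 7777 = 2·170² / 7777 = 7.4322.

7.432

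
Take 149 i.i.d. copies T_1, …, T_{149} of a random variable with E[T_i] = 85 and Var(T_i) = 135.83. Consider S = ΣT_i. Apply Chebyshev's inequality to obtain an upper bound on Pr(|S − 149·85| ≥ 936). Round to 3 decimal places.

0.023

Var(S) = n·Var(T_i) = 149·135.83 = 20238.67.
Chebyshev: Pr(|S − 149·85| ≥ 936) ≤ Var(S)/936² = 20238.67/876096 = 0.0231.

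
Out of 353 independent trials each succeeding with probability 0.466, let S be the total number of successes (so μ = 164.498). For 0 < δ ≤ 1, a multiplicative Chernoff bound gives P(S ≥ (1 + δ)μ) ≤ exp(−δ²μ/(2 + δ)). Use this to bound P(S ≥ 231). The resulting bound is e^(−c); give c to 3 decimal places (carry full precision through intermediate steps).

11.182

Write 231 = (1 + δ)μ, so δ = 231/164.498 − 1 = 0.4042724…
Then the exponent is δ²μ/(2 + δ) = (231 − μ)² / (μ·(2 + δ)) = 11.182145.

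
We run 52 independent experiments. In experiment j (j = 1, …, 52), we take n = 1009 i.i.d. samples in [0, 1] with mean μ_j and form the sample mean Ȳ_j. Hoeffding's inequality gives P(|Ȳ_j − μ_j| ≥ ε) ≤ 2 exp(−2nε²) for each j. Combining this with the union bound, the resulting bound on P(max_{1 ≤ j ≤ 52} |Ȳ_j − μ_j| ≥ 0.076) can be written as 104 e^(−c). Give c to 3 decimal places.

Union bound over the 52 events: P(max_{1 ≤ j ≤ 52} |Ȳ_j − μ_j| ≥ 0.076) ≤ 52·2·exp(−2nε²) = 104 exp(−2·1009·0.076²).
So c = 2·1009·0.076² = 11.6560.

11.656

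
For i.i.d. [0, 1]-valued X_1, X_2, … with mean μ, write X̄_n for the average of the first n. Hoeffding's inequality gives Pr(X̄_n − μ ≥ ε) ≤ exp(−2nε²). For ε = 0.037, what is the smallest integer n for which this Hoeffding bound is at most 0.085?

901

Require exp(−2nε²) ≤ 0.085, i.e. 2nε² ≥ ln(1/0.085) = 2.465104.
So n ≥ 2.465104 / (2·0.037²) = 900.330.
The smallest integer n is 901.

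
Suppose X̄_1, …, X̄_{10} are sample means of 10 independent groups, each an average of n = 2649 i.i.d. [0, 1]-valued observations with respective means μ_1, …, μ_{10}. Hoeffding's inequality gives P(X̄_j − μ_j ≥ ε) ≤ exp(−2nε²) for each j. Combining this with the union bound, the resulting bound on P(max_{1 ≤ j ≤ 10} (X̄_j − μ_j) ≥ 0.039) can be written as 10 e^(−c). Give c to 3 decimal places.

Union bound over the 10 events: P(max_{1 ≤ j ≤ 10} (X̄_j − μ_j) ≥ 0.039) ≤ 10·exp(−2nε²) = 10 exp(−2·2649·0.039²).
So c = 2·2649·0.039² = 8.0583.

8.058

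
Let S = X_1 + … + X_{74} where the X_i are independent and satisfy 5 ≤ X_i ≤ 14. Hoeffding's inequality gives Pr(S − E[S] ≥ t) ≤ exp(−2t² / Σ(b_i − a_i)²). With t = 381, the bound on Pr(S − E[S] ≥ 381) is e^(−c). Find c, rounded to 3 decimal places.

Σ(b_i − a_i)² = 74·(9)² = 5994.
c = 2t²/5994 = 2·381²/5994 = 48.4354.

48.435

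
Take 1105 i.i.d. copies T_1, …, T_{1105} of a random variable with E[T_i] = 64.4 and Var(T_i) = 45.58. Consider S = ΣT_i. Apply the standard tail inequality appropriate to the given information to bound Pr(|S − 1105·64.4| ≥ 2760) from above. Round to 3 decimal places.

With mean and variance of each term known, Chebyshev's inequality bounds the deviation of the sum (or sample mean).
Var(S) = n·Var(T_i) = 1105·45.58 = 50365.9.
Chebyshev: Pr(|S − 1105·64.4| ≥ 2760) ≤ Var(S)/2760² = 50365.9/7617600 = 0.0066.

0.007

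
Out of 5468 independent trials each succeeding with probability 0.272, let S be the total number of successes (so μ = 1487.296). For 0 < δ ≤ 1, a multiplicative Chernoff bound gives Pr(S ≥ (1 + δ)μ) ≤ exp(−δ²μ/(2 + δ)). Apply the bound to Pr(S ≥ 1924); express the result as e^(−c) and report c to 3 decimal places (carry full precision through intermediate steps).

55.906

Write 1924 = (1 + δ)μ, so δ = 1924/1487.296 − 1 = 0.2936228…
Then the exponent is δ²μ/(2 + δ) = (1924 − μ)² / (μ·(2 + δ)) = 55.905551.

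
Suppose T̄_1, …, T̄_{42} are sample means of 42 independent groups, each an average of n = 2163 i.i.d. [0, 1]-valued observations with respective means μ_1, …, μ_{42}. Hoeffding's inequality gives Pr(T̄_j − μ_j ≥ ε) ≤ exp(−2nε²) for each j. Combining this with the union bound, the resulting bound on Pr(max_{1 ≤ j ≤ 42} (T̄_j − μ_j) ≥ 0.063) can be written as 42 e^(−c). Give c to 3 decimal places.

Union bound over the 42 events: Pr(max_{1 ≤ j ≤ 42} (T̄_j − μ_j) ≥ 0.063) ≤ 42·exp(−2nε²) = 42 exp(−2·2163·0.063²).
So c = 2·2163·0.063² = 17.1699.

17.170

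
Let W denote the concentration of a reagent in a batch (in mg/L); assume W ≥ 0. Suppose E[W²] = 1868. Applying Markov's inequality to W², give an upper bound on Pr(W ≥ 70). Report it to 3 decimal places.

0.381

Since W ≥ 0, the event {W ≥ 70} is the same as {W² ≥ 4900}.
Markov's inequality applied to W² gives Pr(W² ≥ 4900) ≤ E[W²]/4900 = 1868/4900 = 0.3812.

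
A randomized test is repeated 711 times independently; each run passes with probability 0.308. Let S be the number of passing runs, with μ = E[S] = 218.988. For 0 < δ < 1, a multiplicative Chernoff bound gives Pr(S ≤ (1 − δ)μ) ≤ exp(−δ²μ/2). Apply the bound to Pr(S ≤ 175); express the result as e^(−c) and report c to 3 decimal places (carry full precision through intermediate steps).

Write 175 = (1 − δ)μ, so δ = 1 − 175/218.988 = 0.2008695…
Then the exponent is δ²μ/2 = (μ − 175)²/(2μ) = 4.417923.

4.418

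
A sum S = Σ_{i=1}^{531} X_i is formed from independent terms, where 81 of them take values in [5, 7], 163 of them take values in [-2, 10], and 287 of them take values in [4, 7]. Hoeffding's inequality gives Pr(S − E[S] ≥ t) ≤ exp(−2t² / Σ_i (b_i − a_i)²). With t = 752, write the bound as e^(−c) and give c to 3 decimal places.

42.875

Σ(b_i − a_i)² = 81·2² + 163·12² + 287·3² = 26379.
c = 2t² / 26379 = 2·752² / 26379 = 42.8753.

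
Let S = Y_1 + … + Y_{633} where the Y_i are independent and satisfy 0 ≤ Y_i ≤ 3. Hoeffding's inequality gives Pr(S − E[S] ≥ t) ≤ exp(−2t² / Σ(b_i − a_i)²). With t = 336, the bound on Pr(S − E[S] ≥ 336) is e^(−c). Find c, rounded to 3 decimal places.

Σ(b_i − a_i)² = 633·(3)² = 5697.
c = 2t²/5697 = 2·336²/5697 = 39.6335.

39.633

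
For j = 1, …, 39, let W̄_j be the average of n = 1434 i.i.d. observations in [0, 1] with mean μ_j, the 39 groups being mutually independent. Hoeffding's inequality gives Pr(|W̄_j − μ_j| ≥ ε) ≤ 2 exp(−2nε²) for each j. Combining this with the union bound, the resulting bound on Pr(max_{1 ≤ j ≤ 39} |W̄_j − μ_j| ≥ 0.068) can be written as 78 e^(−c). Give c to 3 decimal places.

Union bound over the 39 events: Pr(max_{1 ≤ j ≤ 39} |W̄_j − μ_j| ≥ 0.068) ≤ 39·2·exp(−2nε²) = 78 exp(−2·1434·0.068²).
So c = 2·1434·0.068² = 13.2616.

13.262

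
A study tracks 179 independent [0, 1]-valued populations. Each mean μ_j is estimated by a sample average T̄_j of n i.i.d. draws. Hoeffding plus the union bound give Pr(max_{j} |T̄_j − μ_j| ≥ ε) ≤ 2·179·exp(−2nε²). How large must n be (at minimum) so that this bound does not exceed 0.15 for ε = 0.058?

1157

Need 2·179·exp(−2nε²) ≤ 0.15, i.e. exp(−2nε²) ≤ 0.15/358.
So 2nε² ≥ ln(358/0.15) = 7.777653.
Hence n ≥ 7.777653/(2·0.058²) = 1156.013.
The smallest integer n is 1157.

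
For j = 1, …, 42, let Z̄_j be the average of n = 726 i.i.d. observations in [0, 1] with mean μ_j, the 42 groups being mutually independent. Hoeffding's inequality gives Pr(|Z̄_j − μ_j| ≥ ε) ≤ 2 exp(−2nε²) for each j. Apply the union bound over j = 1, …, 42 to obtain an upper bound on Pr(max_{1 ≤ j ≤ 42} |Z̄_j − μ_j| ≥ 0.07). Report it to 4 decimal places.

Per-experiment Hoeffding bound: 2·exp(−2·726·0.07²) = 2·exp(−7.11480) = 0.001626.
Union bound over 42 events: 42·0.001626 = 0.06829.

0.0683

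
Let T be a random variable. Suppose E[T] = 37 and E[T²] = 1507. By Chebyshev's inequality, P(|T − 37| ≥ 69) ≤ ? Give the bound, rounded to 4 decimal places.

Var(T) = E[T²] − (E[T])² = 1507 − 1369 = 138.
Chebyshev's inequality: P(|T − μ| ≥ t) ≤ Var(T)/t² = 138/4761 = 0.0290.

0.0290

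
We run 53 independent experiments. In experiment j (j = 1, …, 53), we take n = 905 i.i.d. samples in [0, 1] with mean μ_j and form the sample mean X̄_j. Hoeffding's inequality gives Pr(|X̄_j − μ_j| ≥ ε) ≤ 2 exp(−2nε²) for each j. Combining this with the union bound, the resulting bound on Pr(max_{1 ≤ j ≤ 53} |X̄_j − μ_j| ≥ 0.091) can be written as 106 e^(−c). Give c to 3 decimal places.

14.989

Union bound over the 53 events: Pr(max_{1 ≤ j ≤ 53} |X̄_j − μ_j| ≥ 0.091) ≤ 53·2·exp(−2nε²) = 106 exp(−2·905·0.091²).
So c = 2·905·0.091² = 14.9886.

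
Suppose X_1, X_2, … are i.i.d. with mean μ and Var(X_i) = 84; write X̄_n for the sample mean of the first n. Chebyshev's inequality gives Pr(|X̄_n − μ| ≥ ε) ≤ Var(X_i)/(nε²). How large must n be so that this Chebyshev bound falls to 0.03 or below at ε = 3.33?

Require 84/(n·3.33²) ≤ 0.03, i.e. n ≥ 84/(0.03·3.33²) = 252.505.
The smallest integer n is 253.

253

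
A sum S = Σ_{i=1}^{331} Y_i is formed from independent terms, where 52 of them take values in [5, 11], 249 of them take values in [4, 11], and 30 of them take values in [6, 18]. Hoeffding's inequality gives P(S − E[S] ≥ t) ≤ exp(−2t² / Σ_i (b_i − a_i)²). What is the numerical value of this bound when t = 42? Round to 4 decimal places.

0.8255

Σ(b_i − a_i)² = 52·6² + 249·7² + 30·12² = 18393.
Exponent = 2·42² / 18393 = 0.19181.
Bound = exp(−0.19181) = 0.82546.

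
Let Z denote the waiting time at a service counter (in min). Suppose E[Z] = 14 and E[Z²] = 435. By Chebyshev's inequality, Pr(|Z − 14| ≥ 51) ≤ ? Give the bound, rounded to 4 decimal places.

0.0919

Var(Z) = E[Z²] − (E[Z])² = 435 − 196 = 239.
Chebyshev's inequality: Pr(|Z − μ| ≥ t) ≤ Var(Z)/t² = 239/2601 = 0.0919.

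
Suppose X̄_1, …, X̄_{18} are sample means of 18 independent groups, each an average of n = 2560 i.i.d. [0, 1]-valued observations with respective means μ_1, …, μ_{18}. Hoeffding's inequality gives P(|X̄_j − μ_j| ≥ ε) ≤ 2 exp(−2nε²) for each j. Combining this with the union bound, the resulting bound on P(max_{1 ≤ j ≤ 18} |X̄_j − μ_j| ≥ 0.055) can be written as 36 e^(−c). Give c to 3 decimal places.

Union bound over the 18 events: P(max_{1 ≤ j ≤ 18} |X̄_j − μ_j| ≥ 0.055) ≤ 18·2·exp(−2nε²) = 36 exp(−2·2560·0.055²).
So c = 2·2560·0.055² = 15.4880.

15.488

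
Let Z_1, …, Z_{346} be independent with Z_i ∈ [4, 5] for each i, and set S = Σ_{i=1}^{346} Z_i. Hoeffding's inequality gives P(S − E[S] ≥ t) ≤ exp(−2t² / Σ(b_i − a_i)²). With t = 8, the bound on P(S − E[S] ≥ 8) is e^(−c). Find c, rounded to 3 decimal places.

0.370

Σ(b_i − a_i)² = 346·(1)² = 346.
c = 2t²/346 = 2·8²/346 = 0.3699.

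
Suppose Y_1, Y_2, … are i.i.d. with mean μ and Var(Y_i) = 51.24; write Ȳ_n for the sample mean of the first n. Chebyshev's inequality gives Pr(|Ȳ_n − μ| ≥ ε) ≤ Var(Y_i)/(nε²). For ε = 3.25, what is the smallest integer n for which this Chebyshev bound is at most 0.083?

59

Require 51.24/(n·3.25²) ≤ 0.083, i.e. n ≥ 51.24/(0.083·3.25²) = 58.447.
The smallest integer n is 59.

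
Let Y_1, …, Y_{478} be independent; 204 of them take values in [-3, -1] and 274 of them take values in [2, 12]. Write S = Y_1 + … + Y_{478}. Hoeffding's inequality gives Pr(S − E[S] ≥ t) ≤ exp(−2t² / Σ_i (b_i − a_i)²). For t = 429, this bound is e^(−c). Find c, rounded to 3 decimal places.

13.045

Σ(b_i − a_i)² = 204·2² + 274·10² = 28216.
c = 2t² / 28216 = 2·429² / 28216 = 13.0452.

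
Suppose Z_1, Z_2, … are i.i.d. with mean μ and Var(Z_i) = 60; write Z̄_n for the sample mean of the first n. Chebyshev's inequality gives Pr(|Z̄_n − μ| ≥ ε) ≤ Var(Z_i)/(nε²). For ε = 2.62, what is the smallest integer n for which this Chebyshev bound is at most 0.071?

Require 60/(n·2.62²) ≤ 0.071, i.e. n ≥ 60/(0.071·2.62²) = 123.109.
The smallest integer n is 124.

124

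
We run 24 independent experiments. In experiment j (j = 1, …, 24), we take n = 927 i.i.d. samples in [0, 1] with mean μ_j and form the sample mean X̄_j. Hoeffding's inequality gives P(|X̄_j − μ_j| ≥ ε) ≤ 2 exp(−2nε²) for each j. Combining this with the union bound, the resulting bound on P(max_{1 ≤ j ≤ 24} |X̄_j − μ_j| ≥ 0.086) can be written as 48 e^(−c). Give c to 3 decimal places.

13.712

Union bound over the 24 events: P(max_{1 ≤ j ≤ 24} |X̄_j − μ_j| ≥ 0.086) ≤ 24·2·exp(−2nε²) = 48 exp(−2·927·0.086²).
So c = 2·927·0.086² = 13.7122.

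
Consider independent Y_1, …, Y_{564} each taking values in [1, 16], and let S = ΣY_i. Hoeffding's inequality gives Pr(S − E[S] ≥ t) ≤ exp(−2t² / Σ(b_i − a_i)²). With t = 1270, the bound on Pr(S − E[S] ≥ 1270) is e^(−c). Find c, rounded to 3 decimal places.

Σ(b_i − a_i)² = 564·(15)² = 126900.
c = 2t²/126900 = 2·1270²/126900 = 25.4200.

25.420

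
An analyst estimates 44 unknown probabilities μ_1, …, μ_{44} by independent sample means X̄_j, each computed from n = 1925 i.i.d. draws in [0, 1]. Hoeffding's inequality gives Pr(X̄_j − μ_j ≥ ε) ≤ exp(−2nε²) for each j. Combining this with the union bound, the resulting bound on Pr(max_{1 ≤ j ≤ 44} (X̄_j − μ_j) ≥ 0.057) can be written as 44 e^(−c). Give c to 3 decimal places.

Union bound over the 44 events: Pr(max_{1 ≤ j ≤ 44} (X̄_j − μ_j) ≥ 0.057) ≤ 44·exp(−2nε²) = 44 exp(−2·1925·0.057²).
So c = 2·1925·0.057² = 12.5086.

12.509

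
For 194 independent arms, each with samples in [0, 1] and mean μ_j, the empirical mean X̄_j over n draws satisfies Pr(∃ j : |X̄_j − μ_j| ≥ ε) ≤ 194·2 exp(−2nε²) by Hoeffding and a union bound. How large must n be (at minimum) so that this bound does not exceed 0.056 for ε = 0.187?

127

Need 2·194·exp(−2nε²) ≤ 0.056, i.e. exp(−2nε²) ≤ 0.056/388.
So 2nε² ≥ ln(388/0.056) = 8.843409.
Hence n ≥ 8.843409/(2·0.187²) = 126.446.
The smallest integer n is 127.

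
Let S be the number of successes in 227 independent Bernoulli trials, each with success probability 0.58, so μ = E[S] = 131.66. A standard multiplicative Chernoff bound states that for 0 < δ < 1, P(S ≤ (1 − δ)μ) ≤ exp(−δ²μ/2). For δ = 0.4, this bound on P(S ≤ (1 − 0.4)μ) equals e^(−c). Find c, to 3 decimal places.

c = δ²μ/2 = 0.4²·131.66/2 = 10.5328.

10.533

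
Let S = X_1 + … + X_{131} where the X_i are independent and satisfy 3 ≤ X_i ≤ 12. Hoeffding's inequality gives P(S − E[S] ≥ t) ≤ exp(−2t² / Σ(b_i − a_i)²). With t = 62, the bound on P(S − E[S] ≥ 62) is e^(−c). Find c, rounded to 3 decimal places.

Σ(b_i − a_i)² = 131·(9)² = 10611.
c = 2t²/10611 = 2·62²/10611 = 0.7245.

0.725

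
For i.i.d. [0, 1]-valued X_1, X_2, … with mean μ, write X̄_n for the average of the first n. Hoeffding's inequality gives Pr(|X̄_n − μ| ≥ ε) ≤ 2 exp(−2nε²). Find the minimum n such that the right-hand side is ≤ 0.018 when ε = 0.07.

481

Require 2·exp(−2nε²) ≤ 0.018, i.e. 2nε² ≥ ln(2/0.018) = 4.710531.
So n ≥ 4.710531 / (2·0.07²) = 480.666.
The smallest integer n is 481.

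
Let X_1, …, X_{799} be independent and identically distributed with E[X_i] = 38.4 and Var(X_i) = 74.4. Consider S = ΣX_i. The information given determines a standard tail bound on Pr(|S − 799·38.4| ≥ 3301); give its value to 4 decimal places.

0.0055

With mean and variance of each term known, Chebyshev's inequality bounds the deviation of the sum (or sample mean).
Var(S) = n·Var(X_i) = 799·74.4 = 59445.6.
Chebyshev: Pr(|S − 799·38.4| ≥ 3301) ≤ Var(S)/3301² = 59445.6/10896601 = 0.0055.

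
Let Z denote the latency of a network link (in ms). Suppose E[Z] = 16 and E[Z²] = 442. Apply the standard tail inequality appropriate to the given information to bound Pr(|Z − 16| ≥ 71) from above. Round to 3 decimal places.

The first two moments determine the variance, so Chebyshev's inequality is the sharpest standard bound available.
Var(Z) = E[Z²] − (E[Z])² = 442 − 256 = 186.
Chebyshev's inequality: Pr(|Z − μ| ≥ t) ≤ Var(Z)/t² = 186/5041 = 0.0369.

0.037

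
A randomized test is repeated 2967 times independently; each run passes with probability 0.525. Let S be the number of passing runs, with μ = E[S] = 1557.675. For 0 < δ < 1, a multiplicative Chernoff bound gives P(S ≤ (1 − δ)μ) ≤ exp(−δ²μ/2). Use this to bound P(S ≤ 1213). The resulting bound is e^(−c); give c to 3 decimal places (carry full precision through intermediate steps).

38.134

Write 1213 = (1 − δ)μ, so δ = 1 − 1213/1557.675 = 0.2212753…
Then the exponent is δ²μ/2 = (μ − 1213)²/(2μ) = 38.134032.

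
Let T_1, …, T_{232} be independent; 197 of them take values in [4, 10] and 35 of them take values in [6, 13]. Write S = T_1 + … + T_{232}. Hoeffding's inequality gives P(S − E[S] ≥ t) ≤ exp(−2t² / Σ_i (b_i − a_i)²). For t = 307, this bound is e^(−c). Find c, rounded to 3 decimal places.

21.403

Σ(b_i − a_i)² = 197·6² + 35·7² = 8807.
c = 2t² / 8807 = 2·307² / 8807 = 21.4032.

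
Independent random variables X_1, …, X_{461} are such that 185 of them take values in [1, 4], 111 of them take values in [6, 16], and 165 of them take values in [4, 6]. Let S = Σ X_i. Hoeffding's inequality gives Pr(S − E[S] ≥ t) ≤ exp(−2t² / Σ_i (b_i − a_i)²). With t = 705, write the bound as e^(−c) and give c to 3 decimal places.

74.045

Σ(b_i − a_i)² = 185·3² + 111·10² + 165·2² = 13425.
c = 2t² / 13425 = 2·705² / 13425 = 74.0447.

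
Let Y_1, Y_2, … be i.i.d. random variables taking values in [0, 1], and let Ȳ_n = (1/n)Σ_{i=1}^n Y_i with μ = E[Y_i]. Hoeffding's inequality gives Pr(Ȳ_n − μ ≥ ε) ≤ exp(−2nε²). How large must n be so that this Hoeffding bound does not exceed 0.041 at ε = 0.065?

379

Require exp(−2nε²) ≤ 0.041, i.e. 2nε² ≥ ln(1/0.041) = 3.194183.
So n ≥ 3.194183 / (2·0.065²) = 378.010.
The smallest integer n is 379.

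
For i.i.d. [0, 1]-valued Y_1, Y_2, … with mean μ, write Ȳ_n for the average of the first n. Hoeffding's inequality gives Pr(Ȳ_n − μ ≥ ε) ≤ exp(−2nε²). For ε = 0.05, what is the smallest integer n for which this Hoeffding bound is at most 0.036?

665

Require exp(−2nε²) ≤ 0.036, i.e. 2nε² ≥ ln(1/0.036) = 3.324236.
So n ≥ 3.324236 / (2·0.05²) = 664.847.
The smallest integer n is 665.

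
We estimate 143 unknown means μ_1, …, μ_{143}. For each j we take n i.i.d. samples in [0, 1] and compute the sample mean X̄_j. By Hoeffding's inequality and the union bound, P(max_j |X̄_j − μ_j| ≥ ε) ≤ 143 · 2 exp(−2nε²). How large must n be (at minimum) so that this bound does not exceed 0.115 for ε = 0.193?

105

Need 2·143·exp(−2nε²) ≤ 0.115, i.e. exp(−2nε²) ≤ 0.115/286.
So 2nε² ≥ ln(286/0.115) = 7.818815.
Hence n ≥ 7.818815/(2·0.193²) = 104.953.
The smallest integer n is 105.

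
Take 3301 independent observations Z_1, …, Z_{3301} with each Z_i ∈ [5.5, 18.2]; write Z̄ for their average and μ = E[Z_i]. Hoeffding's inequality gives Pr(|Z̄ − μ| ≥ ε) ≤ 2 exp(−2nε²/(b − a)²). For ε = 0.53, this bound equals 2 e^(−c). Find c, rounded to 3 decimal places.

11.498

c = 2nε²/(b − a)² = 2·3301·0.53² / 12.7² = 11.4979.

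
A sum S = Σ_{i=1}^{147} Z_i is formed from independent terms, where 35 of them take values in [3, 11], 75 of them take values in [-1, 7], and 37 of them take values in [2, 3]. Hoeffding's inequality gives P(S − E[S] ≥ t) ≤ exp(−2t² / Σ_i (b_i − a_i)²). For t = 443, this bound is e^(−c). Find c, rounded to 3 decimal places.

55.461

Σ(b_i − a_i)² = 35·8² + 75·8² + 37·1² = 7077.
c = 2t² / 7077 = 2·443² / 7077 = 55.4611.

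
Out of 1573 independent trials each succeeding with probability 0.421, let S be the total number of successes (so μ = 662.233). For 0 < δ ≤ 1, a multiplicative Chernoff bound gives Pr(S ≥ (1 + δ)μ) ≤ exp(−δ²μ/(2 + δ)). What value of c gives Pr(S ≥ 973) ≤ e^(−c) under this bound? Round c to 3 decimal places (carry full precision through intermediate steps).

59.060

Write 973 = (1 + δ)μ, so δ = 973/662.233 − 1 = 0.4692714…
Then the exponent is δ²μ/(2 + δ) = (973 − μ)² / (μ·(2 + δ)) = 59.059552.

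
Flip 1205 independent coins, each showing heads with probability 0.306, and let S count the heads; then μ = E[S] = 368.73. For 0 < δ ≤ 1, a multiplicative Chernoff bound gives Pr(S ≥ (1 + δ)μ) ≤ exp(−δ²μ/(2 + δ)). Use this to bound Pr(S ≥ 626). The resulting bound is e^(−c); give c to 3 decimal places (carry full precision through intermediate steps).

66.539

Write 626 = (1 + δ)μ, so δ = 626/368.73 − 1 = 0.6977192…
Then the exponent is δ²μ/(2 + δ) = (626 − μ)² / (μ·(2 + δ)) = 66.538511.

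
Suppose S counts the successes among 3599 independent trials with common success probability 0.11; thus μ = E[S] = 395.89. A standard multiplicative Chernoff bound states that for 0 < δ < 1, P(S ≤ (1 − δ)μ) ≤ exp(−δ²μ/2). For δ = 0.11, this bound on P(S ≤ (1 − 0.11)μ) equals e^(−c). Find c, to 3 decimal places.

2.395

c = δ²μ/2 = 0.11²·395.89/2 = 2.3951.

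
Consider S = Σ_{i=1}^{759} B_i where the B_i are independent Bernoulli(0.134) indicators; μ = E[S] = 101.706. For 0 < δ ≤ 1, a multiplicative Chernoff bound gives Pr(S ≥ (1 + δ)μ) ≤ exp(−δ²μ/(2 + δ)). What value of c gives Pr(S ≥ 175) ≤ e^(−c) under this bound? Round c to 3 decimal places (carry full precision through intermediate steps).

Write 175 = (1 + δ)μ, so δ = 175/101.706 − 1 = 0.7206458…
Then the exponent is δ²μ/(2 + δ) = (175 − μ)² / (μ·(2 + δ)) = 19.414145.

19.414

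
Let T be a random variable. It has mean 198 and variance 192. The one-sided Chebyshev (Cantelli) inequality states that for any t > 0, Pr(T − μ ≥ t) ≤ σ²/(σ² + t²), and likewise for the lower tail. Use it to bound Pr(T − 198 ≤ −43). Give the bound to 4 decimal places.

0.0941

Here σ² = 192 and t = 43, so σ² + t² = 2041.
Cantelli's bound: 192/2041 = 0.0941.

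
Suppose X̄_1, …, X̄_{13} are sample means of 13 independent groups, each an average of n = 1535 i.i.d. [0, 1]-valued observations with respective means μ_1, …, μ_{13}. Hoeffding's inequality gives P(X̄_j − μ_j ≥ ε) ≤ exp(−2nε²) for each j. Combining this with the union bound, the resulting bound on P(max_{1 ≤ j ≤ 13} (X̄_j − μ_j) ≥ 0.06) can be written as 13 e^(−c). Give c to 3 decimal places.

11.052

Union bound over the 13 events: P(max_{1 ≤ j ≤ 13} (X̄_j − μ_j) ≥ 0.06) ≤ 13·exp(−2nε²) = 13 exp(−2·1535·0.06²).
So c = 2·1535·0.06² = 11.0520.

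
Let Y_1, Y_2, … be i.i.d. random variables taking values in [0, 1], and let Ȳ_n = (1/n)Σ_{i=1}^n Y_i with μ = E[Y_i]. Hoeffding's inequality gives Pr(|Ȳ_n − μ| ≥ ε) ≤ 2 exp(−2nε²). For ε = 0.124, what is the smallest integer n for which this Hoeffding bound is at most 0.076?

Require 2·exp(−2nε²) ≤ 0.076, i.e. 2nε² ≥ ln(2/0.076) = 3.270169.
So n ≥ 3.270169 / (2·0.124²) = 106.340.
The smallest integer n is 107.

107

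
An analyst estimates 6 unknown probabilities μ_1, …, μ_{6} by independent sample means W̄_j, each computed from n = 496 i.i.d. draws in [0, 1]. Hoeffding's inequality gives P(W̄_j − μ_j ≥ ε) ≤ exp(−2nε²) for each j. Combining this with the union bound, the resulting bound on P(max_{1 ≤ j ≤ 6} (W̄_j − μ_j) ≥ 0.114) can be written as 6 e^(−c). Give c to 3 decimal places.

12.892

Union bound over the 6 events: P(max_{1 ≤ j ≤ 6} (W̄_j − μ_j) ≥ 0.114) ≤ 6·exp(−2nε²) = 6 exp(−2·496·0.114²).
So c = 2·496·0.114² = 12.8920.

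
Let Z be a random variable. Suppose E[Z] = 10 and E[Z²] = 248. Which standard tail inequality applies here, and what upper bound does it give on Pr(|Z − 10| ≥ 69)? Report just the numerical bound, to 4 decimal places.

The first two moments determine the variance, so Chebyshev's inequality is the sharpest standard bound available.
Var(Z) = E[Z²] − (E[Z])² = 248 − 100 = 148.
Chebyshev's inequality: Pr(|Z − μ| ≥ t) ≤ Var(Z)/t² = 148/4761 = 0.0311.

0.0311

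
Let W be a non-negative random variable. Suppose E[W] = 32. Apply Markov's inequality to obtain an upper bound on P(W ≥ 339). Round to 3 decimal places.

Markov's inequality: for a non-negative random variable, P(W ≥ a) ≤ E[W]/a.
Here E[W] = 32 and a = 339, so the bound is 32/339 = 0.0944.

0.094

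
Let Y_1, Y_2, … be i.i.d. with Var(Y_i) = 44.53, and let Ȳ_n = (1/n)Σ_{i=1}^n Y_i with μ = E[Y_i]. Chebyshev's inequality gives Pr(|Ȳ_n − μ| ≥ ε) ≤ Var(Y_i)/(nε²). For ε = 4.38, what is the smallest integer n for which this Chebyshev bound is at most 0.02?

Require 44.53/(n·4.38²) ≤ 0.02, i.e. n ≥ 44.53/(0.02·4.38²) = 116.058.
The smallest integer n is 117.

117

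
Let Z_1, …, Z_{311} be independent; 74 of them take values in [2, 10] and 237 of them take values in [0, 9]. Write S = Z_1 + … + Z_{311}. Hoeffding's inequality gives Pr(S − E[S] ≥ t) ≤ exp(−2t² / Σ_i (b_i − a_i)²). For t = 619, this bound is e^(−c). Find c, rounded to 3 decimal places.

32.019

Σ(b_i − a_i)² = 74·8² + 237·9² = 23933.
c = 2t² / 23933 = 2·619² / 23933 = 32.0195.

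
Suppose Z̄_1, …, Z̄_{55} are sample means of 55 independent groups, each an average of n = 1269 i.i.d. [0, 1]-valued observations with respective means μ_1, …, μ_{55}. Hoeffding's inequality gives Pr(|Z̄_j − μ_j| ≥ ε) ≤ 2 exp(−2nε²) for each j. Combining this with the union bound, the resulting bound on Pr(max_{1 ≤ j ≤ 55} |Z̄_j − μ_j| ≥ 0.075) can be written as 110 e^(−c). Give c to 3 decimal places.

14.276

Union bound over the 55 events: Pr(max_{1 ≤ j ≤ 55} |Z̄_j − μ_j| ≥ 0.075) ≤ 55·2·exp(−2nε²) = 110 exp(−2·1269·0.075²).
So c = 2·1269·0.075² = 14.2762.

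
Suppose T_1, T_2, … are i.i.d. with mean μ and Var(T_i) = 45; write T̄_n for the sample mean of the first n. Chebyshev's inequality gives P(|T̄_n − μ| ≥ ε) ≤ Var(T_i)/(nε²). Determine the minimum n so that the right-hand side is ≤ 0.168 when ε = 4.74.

12

Require 45/(n·4.74²) ≤ 0.168, i.e. n ≥ 45/(0.168·4.74²) = 11.922.
The smallest integer n is 12.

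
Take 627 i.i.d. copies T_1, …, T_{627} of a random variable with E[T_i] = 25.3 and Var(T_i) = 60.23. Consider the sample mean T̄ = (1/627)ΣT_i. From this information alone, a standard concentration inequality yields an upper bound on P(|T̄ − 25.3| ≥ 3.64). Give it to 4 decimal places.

0.0073

With mean and variance of each term known, Chebyshev's inequality bounds the deviation of the sum (or sample mean).
Var(T̄) = Var(T_i)/n = 60.23/627 = 0.096061.
Chebyshev: P(|T̄ − 25.3| ≥ 3.64) ≤ Var(T̄)/(3.64)² = 60.23/(627·3.64²) = 0.0073.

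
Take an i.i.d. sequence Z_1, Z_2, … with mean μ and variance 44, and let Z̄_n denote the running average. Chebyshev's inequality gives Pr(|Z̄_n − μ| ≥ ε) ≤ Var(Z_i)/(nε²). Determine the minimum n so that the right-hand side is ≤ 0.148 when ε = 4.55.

15

Require 44/(n·4.55²) ≤ 0.148, i.e. n ≥ 44/(0.148·4.55²) = 14.360.
The smallest integer n is 15.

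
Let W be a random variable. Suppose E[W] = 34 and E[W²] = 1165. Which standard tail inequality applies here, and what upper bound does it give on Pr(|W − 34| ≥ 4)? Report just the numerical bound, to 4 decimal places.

The first two moments determine the variance, so Chebyshev's inequality is the sharpest standard bound available.
Var(W) = E[W²] − (E[W])² = 1165 − 1156 = 9.
Chebyshev's inequality: Pr(|W − μ| ≥ t) ≤ Var(W)/t² = 9/16 = 0.5625.

0.5625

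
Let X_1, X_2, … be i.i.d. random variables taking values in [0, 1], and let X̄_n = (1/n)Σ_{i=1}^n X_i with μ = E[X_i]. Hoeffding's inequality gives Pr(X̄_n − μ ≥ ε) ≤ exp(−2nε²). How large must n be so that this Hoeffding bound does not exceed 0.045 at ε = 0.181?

Require exp(−2nε²) ≤ 0.045, i.e. 2nε² ≥ ln(1/0.045) = 3.101093.
So n ≥ 3.101093 / (2·0.181²) = 47.329.
The smallest integer n is 48.

48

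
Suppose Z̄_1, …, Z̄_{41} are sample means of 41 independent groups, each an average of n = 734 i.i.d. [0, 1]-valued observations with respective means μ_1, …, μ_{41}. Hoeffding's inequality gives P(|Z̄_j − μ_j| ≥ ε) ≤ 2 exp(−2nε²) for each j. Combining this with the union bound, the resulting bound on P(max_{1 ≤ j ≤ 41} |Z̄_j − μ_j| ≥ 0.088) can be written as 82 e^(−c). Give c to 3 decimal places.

Union bound over the 41 events: P(max_{1 ≤ j ≤ 41} |Z̄_j − μ_j| ≥ 0.088) ≤ 41·2·exp(−2nε²) = 82 exp(−2·734·0.088²).
So c = 2·734·0.088² = 11.3682.

11.368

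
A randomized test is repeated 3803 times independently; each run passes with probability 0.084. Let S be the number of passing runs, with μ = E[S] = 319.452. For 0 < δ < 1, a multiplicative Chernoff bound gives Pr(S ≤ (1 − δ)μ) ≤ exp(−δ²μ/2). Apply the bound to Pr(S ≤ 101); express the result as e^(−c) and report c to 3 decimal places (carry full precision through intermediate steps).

74.692

Write 101 = (1 − δ)μ, so δ = 1 − 101/319.452 = 0.6838336…
Then the exponent is δ²μ/2 = (μ − 101)²/(2μ) = 74.692405.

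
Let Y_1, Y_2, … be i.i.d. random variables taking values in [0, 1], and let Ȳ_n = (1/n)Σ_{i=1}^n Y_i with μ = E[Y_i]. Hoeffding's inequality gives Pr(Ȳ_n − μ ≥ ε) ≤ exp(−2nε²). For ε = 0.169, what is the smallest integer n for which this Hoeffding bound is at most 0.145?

34

Require exp(−2nε²) ≤ 0.145, i.e. 2nε² ≥ ln(1/0.145) = 1.931022.
So n ≥ 1.931022 / (2·0.169²) = 33.805.
The smallest integer n is 34.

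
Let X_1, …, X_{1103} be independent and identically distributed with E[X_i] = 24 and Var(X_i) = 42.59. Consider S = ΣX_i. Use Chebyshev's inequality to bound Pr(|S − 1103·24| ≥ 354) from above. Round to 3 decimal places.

Var(S) = n·Var(X_i) = 1103·42.59 = 46976.77.
Chebyshev: Pr(|S − 1103·24| ≥ 354) ≤ Var(S)/354² = 46976.77/125316 = 0.3749.

0.375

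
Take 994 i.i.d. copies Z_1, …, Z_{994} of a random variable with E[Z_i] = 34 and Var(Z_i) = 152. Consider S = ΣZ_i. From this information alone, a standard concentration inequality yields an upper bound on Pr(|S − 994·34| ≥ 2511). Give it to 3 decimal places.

0.024

With mean and variance of each term known, Chebyshev's inequality bounds the deviation of the sum (or sample mean).
Var(S) = n·Var(Z_i) = 994·152 = 151088.
Chebyshev: Pr(|S − 994·34| ≥ 2511) ≤ Var(S)/2511² = 151088/6305121 = 0.0240.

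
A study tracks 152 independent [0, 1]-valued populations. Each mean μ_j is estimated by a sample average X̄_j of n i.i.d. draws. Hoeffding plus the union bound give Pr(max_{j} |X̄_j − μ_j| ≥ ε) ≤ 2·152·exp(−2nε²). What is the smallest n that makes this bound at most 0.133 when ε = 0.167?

Need 2·152·exp(−2nε²) ≤ 0.133, i.e. exp(−2nε²) ≤ 0.133/304.
So 2nε² ≥ ln(304/0.133) = 7.734434.
Hence n ≥ 7.734434/(2·0.167²) = 138.665.
The smallest integer n is 139.

139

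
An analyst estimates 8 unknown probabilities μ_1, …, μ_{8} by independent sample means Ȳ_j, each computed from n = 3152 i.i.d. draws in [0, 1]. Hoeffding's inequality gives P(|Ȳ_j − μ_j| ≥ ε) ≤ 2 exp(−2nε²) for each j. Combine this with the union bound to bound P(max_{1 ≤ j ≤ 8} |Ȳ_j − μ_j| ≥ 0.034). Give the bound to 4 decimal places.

0.0109

Per-experiment Hoeffding bound: 2·exp(−2·3152·0.034²) = 2·exp(−7.28742) = 0.0013682.
Union bound over 8 events: 8·0.0013682 = 0.01095.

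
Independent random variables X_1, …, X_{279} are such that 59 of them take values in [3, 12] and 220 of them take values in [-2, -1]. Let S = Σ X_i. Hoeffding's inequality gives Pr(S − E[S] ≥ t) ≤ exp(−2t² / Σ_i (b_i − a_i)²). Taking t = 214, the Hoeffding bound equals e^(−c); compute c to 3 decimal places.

18.322

Σ(b_i − a_i)² = 59·9² + 220·1² = 4999.
c = 2t² / 4999 = 2·214² / 4999 = 18.3221.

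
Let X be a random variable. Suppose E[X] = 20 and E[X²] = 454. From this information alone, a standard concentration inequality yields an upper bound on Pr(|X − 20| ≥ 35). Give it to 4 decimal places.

0.0441

The first two moments determine the variance, so Chebyshev's inequality is the sharpest standard bound available.
Var(X) = E[X²] − (E[X])² = 454 − 400 = 54.
Chebyshev's inequality: Pr(|X − μ| ≥ t) ≤ Var(X)/t² = 54/1225 = 0.0441.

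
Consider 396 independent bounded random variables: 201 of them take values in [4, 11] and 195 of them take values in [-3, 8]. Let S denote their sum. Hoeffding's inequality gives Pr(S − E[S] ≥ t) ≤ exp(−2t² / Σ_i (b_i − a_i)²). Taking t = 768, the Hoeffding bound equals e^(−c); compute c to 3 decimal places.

35.272

Σ(b_i − a_i)² = 201·7² + 195·11² = 33444.
c = 2t² / 33444 = 2·768² / 33444 = 35.2723.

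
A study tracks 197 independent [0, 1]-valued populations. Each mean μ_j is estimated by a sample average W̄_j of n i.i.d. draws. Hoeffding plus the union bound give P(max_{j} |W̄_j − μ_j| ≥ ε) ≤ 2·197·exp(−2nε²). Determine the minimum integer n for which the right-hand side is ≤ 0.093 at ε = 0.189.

117

Need 2·197·exp(−2nε²) ≤ 0.093, i.e. exp(−2nε²) ≤ 0.093/394.
So 2nε² ≥ ln(394/0.093) = 8.351507.
Hence n ≥ 8.351507/(2·0.189²) = 116.899.
The smallest integer n is 117.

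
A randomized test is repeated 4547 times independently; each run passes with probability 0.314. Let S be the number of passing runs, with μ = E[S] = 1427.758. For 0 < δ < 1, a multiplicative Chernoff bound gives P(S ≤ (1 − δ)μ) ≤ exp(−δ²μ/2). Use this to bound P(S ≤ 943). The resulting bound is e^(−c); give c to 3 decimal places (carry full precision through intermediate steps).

Write 943 = (1 − δ)μ, so δ = 1 − 943/1427.758 = 0.3395239…
Then the exponent is δ²μ/2 = (μ − 943)²/(2μ) = 82.293469.

82.293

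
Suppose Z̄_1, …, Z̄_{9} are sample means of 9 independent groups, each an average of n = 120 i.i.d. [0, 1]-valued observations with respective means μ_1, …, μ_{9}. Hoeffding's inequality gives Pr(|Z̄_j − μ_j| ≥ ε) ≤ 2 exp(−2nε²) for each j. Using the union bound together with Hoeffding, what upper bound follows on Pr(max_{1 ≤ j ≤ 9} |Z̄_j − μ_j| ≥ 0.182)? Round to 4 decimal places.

0.0063

Per-experiment Hoeffding bound: 2·exp(−2·120·0.182²) = 2·exp(−7.94976) = 0.00070549.
Union bound over 9 events: 9·0.00070549 = 0.00635.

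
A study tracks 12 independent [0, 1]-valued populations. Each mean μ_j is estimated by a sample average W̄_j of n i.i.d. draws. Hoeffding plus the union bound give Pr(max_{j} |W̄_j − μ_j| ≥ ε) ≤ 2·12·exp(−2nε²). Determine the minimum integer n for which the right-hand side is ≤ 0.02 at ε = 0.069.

745

Need 2·12·exp(−2nε²) ≤ 0.02, i.e. exp(−2nε²) ≤ 0.02/24.
So 2nε² ≥ ln(24/0.02) = 7.090077.
Hence n ≥ 7.090077/(2·0.069²) = 744.600.
The smallest integer n is 745.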